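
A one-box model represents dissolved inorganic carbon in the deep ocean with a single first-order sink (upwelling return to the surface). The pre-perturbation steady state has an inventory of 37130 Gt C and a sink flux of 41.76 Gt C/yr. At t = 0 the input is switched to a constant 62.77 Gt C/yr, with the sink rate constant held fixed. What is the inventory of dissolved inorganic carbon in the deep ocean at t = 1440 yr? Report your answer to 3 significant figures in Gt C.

Residence time τ = M₀/F₀ = 889.1 yr. The eventual steady state is M_∞ = M₀·(F₁/F₀) = 37130 × 62.77/41.76 = 55811 Gt C.
The anomaly ΔM(t) = M(t) − M_∞ decays as ΔM₀·e^(−t/τ) with ΔM₀ = 37130 − 55811 = −18680 Gt C.
At t = 1440 yr, e^(−t/τ) = e^(−1.620) = 0.1980, so ΔM = −3698 Gt C and M = 55811 − 3698 = 52112 Gt C.

52100 Gt C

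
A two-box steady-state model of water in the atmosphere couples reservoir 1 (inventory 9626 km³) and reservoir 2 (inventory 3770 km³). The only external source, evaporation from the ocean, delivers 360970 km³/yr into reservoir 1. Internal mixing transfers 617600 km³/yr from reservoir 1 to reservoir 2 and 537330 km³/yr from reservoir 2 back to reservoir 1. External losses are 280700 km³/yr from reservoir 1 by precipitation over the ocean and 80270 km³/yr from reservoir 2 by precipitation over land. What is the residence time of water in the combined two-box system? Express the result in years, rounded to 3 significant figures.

Treat the two boxes together as one reservoir: the mixing fluxes between them are internal recycling, so τ = ΣM / Σ(external losses).
M_total = 9626 + 3770 = 13396 km³.
ΣF_external_out = 280700 + 80270 = 360970 km³/yr.
τ = M_total / ΣF_ext = 13396 / 360970 = 0.03711 yr.

0.0371 yr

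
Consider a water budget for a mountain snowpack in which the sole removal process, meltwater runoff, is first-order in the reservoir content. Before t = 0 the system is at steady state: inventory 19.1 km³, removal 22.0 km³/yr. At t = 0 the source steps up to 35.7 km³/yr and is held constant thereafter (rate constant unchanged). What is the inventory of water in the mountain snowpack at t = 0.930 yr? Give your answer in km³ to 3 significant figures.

The sink rate constant is k = F₀/M₀ = 22.0/19.1 = 1.152 yr⁻¹.
Solving dM/dt = F₁ − kM with M(0) = M₀ gives M(t) = F₁/k + (M₀ − F₁/k)·e^(−kt).
F₁/k = 35.7/1.152 = 30.994 km³; kt = 1.152 × 0.930 = 1.071, e^(−kt) = 0.3426.
M(0.930) = 30.994 + (19.1 − 30.994) × 0.3426 = 30.994 − 4.075 = 26.919 km³.

26.9 km³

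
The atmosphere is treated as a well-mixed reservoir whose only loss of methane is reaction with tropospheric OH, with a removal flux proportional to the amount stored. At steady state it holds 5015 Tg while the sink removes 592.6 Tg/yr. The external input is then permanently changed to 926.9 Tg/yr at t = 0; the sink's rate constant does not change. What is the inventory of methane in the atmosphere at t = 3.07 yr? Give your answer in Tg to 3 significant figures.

5880 Tg

Residence time τ = M₀/F₀ = 8.463 yr. The eventual steady state is M_∞ = M₀·(F₁/F₀) = 5015 × 926.9/592.6 = 7844.1 Tg.
The anomaly ΔM(t) = M(t) − M_∞ decays as ΔM₀·e^(−t/τ) with ΔM₀ = 5015 − 7844.1 = −2829 Tg.
At t = 3.07 yr, e^(−t/τ) = e^(−0.3628) = 0.6957, so ΔM = −1968 Tg and M = 7844.1 − 1968 = 5875.8 Tg.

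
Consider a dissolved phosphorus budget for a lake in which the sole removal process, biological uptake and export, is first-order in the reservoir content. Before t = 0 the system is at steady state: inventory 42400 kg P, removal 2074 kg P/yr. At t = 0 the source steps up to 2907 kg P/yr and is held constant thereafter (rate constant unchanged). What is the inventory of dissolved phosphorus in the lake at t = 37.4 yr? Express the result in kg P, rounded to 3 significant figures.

56700 kg P

Residence time τ = M₀/F₀ = 20.44 yr. The eventual steady state is M_∞ = M₀·(F₁/F₀) = 42400 × 2907/2074 = 59430 kg P.
The anomaly ΔM(t) = M(t) − M_∞ decays as ΔM₀·e^(−t/τ) with ΔM₀ = 42400 − 59430 = −17030 kg P.
At t = 37.4 yr, e^(−t/τ) = e^(−1.829) = 0.1605, so ΔM = −2733 kg P and M = 59430 − 2733 = 56696 kg P.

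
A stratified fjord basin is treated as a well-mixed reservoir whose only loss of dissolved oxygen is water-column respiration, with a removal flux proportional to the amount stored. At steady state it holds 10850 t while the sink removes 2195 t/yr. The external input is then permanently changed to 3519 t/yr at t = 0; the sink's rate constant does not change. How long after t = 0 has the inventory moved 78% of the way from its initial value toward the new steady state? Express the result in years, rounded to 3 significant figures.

τ = M₀/F₀ = 10850/2195 = 4.943 yr.
The remaining gap fraction is e^(−t/τ); 78% covered ⇒ e^(−t/τ) = 0.220.
t = −τ ln(0.220) = 4.943 × 1.514 = 7.484 yr.

7.48 yr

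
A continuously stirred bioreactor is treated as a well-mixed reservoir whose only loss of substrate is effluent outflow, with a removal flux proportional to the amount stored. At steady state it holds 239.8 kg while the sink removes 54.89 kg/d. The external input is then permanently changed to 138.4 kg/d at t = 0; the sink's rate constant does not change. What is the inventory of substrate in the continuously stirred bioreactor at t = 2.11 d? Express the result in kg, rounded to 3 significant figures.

The sink rate constant is k = F₀/M₀ = 54.89/239.8 = 0.2289 d⁻¹.
Solving dM/dt = F₁ − kM with M(0) = M₀ gives M(t) = F₁/k + (M₀ − F₁/k)·e^(−kt).
F₁/k = 138.4/0.2289 = 604.63 kg; kt = 0.2289 × 2.11 = 0.4830, e^(−kt) = 0.6169.
M(2.11) = 604.63 + (239.8 − 604.63) × 0.6169 = 604.63 − 225.1 = 379.55 kg.

380 kg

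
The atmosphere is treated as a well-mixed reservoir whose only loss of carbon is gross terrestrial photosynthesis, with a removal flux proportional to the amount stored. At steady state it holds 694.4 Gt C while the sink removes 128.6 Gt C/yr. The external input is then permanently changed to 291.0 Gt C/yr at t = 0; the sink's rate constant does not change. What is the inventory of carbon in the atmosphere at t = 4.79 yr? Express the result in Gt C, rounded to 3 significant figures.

τ = M₀/F₀ = 694.4/128.6 = 5.400 yr; rate constant k = 1/τ.
New steady state M_∞ = F₁/k = F₁·τ = 291.0 × 5.400 = 1571.3 Gt C.
M(t) = M_∞ + (M₀ − M_∞)·e^(−t/τ); t/τ = 4.79/5.400 = 0.8871, so e^(−t/τ) = 0.4119.
M(t) = 1571.3 − 876.9 × 0.4119 = 1210.2 Gt C.

1210 Gt C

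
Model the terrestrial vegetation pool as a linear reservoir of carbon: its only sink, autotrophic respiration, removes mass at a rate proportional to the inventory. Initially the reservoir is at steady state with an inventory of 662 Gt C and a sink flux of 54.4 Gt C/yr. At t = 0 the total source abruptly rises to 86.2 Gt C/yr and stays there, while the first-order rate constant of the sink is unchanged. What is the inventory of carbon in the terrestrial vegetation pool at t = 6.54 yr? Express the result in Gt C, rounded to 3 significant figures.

τ = M₀/F₀ = 662/54.4 = 12.17 yr; rate constant k = 1/τ.
New steady state M_∞ = F₁/k = F₁·τ = 86.2 × 12.17 = 1049.0 Gt C.
M(t) = M_∞ + (M₀ − M_∞)·e^(−t/τ); t/τ = 6.54/12.17 = 0.5374, so e^(−t/τ) = 0.5843.
M(t) = 1049.0 − 387.0 × 0.5843 = 822.89 Gt C.

823 Gt C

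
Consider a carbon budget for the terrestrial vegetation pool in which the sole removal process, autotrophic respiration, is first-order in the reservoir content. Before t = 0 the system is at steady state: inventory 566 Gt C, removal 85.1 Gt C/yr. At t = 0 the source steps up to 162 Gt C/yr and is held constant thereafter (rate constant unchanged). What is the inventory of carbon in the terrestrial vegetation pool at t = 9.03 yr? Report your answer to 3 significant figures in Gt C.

τ = M₀/F₀ = 566/85.1 = 6.651 yr; rate constant k = 1/τ.
New steady state M_∞ = F₁/k = F₁·τ = 162 × 6.651 = 1077.5 Gt C.
M(t) = M_∞ + (M₀ − M_∞)·e^(−t/τ); t/τ = 9.03/6.651 = 1.358, so e^(−t/τ) = 0.2573.
M(t) = 1077.5 − 511.5 × 0.2573 = 945.89 Gt C.

946 Gt C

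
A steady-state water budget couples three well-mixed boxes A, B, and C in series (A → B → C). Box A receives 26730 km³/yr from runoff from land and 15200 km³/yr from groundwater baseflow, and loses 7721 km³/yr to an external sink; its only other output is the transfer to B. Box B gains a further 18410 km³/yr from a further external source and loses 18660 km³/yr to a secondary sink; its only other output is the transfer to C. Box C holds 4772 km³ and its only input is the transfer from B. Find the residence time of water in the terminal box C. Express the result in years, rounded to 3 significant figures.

Box A: F(A→B) = (26730 + 15200) − 7721 = 34209 km³/yr.
Box B: F(B→C) = (34209 + 18410) − 18660 = 33959 km³/yr.
Box C throughput = its input = 33959 km³/yr; τ = 4772 / 33959 = 0.1405 yr.

0.141 yr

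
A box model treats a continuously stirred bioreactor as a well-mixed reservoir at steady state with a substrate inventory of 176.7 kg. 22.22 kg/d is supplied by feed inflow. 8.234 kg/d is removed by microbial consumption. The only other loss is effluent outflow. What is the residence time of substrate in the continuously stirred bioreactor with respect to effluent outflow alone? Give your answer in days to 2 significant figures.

13 d

At steady state ΣF_in = ΣF_out.
ΣF_in = 22.220 kg/d.
Effluent outflow flux = ΣF_in − (8.234) = 22.220 − 8.234 = 13.99 kg/d.
τ = M / F = 176.7 / 13.99 = 12.63 d.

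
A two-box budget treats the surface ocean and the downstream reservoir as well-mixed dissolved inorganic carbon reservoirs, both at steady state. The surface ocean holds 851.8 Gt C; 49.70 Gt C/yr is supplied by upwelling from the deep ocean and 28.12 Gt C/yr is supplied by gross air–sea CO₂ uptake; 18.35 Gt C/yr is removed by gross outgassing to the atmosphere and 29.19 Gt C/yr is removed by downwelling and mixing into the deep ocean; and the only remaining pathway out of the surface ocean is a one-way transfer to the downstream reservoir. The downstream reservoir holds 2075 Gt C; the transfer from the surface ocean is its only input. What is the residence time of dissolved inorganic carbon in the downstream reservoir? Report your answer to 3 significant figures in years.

Balance the surface ocean: ΣF_in = 49.70 + 28.12 = 77.820 Gt C/yr.
Transfer to the downstream reservoir = ΣF_in − (18.35 + 29.19) = 30.280 Gt C/yr.
At steady state the output of the downstream reservoir equals its input, 30.280 Gt C/yr.
τ = M / F = 2075 / 30.280 = 68.53 yr.

68.5 yr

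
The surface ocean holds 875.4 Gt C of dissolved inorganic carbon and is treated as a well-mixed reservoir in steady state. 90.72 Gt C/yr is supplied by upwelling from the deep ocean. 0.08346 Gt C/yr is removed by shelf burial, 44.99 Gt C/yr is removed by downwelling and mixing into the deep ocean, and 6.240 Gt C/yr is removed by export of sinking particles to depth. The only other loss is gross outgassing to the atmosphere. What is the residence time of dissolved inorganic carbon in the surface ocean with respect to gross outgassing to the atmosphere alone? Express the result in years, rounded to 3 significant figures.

At steady state ΣF_in = ΣF_out.
ΣF_in = 90.720 Gt C/yr.
Gross outgassing to the atmosphere flux = ΣF_in − (0.08346 + 44.99 + 6.240) = 90.720 − 51.31 = 39.41 Gt C/yr.
τ = M / F = 875.4 / 39.41 = 22.21 yr.

22.2 yr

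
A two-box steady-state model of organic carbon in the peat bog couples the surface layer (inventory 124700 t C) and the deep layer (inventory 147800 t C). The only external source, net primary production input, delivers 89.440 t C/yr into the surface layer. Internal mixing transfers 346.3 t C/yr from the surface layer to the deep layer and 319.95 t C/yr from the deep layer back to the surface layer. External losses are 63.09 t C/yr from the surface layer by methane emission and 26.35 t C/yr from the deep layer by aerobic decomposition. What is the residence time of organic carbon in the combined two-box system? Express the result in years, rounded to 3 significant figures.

3050 yr

Treat the two boxes together as one reservoir: the mixing fluxes between them are internal recycling, so τ = ΣM / Σ(external losses).
M_total = 124700 + 147800 = 272500 t C.
ΣF_external_out = 63.09 + 26.35 = 89.440 t C/yr.
τ = M_total / ΣF_ext = 272500 / 89.440 = 3047 yr.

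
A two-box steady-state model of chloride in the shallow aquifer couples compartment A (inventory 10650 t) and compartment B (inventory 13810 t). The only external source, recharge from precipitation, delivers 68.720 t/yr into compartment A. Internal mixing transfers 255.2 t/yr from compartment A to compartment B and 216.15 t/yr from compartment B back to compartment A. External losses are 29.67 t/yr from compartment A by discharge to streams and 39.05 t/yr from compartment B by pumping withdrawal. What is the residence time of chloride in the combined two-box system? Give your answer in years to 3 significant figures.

Residence time in the combined system uses the total inventory and the total *external* removal — internal exchanges between the two boxes cancel.
M_total = 10650 + 13810 = 24460 t.
ΣF_external_out = 29.67 + 39.05 = 68.720 t/yr.
τ = M_total / ΣF_ext = 24460 / 68.720 = 355.9 yr.

356 yr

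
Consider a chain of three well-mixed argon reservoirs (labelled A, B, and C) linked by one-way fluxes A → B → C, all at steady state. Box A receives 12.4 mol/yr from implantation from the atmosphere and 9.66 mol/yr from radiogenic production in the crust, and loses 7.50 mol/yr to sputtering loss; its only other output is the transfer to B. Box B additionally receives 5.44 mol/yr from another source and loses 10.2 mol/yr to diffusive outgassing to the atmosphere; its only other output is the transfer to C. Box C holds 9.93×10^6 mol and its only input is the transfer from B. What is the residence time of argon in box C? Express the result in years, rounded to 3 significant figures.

1.01×10^6 yr

Box A: F(A→B) = (12.4 + 9.66) − 7.50 = 14.560 mol/yr.
Box B: F(B→C) = (14.560 + 5.44) − 10.2 = 9.8000 mol/yr.
Box C throughput = its input = 9.8000 mol/yr; τ = 9.93×10^6 / 9.8000 = 1.013×10^6 yr.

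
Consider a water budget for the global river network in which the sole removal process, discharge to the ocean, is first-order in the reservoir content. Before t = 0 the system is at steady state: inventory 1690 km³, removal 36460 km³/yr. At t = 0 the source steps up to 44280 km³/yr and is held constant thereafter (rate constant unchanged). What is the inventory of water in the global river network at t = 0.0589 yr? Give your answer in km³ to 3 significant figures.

1950 km³

The sink rate constant is k = F₀/M₀ = 36460/1690 = 21.57 yr⁻¹.
Solving dM/dt = F₁ − kM with M(0) = M₀ gives M(t) = F₁/k + (M₀ − F₁/k)·e^(−kt).
F₁/k = 44280/21.57 = 2052.5 km³; kt = 21.57 × 0.0589 = 1.271, e^(−kt) = 0.2806.
M(0.0589) = 2052.5 + (1690 − 2052.5) × 0.2806 = 2052.5 − 101.7 = 1950.8 km³.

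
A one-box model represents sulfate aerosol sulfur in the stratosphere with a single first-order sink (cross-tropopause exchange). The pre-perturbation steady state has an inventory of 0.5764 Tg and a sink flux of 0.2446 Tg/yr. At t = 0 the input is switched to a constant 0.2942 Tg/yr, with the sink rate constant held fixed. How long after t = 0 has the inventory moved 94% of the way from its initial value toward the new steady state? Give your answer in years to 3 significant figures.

τ = M₀/F₀ = 0.5764/0.2446 = 2.357 yr.
The remaining gap fraction is e^(−t/τ); 94% covered ⇒ e^(−t/τ) = 0.0600.
t = −τ ln(0.0600) = 2.357 × 2.813 = 6.630 yr.

6.63 yr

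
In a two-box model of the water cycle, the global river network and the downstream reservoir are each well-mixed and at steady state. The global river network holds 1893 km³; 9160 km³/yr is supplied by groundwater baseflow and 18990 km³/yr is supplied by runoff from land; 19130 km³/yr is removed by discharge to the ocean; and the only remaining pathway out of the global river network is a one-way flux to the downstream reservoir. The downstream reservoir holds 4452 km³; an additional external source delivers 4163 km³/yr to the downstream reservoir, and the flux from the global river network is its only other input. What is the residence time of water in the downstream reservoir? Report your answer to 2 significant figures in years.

0.34 yr

Balance the global river network: ΣF_in = 9160 + 18990 = 28150 km³/yr.
Flux to the downstream reservoir = ΣF_in − (19130) = 9020.0 km³/yr.
Total input to the downstream reservoir = 9020.0 + 4163 = 13183 km³/yr; at steady state this equals its total output.
τ = M / F = 4452 / 13183 = 0.3377 yr.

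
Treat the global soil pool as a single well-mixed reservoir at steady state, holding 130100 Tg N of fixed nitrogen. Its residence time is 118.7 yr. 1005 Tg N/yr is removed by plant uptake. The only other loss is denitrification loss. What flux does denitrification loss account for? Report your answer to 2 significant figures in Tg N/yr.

Total removal F = M/τ = 130100 / 118.7 = 1096 Tg N/yr.
Denitrification loss = F − (1005) = 1096 − 1005 = 91.04 Tg N/yr.

91 Tg N/yr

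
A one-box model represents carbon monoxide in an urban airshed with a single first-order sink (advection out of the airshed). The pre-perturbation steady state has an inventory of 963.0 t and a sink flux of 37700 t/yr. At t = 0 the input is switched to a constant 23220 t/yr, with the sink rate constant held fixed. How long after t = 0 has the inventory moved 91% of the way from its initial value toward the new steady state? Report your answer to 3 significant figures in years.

0.0615 yr

τ = M₀/F₀ = 963.0/37700 = 0.02554 yr.
The remaining gap fraction is e^(−t/τ); 91% covered ⇒ e^(−t/τ) = 0.0900.
t = −τ ln(0.0900) = 0.02554 × 2.408 = 0.06151 yr.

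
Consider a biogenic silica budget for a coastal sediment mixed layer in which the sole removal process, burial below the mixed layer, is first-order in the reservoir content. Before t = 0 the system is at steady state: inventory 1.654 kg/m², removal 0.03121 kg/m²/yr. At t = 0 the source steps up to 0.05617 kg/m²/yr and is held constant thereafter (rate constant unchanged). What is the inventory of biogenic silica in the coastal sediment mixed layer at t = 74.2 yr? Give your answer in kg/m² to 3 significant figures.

2.65 kg/m²

τ = M₀/F₀ = 1.654/0.03121 = 53.00 yr; rate constant k = 1/τ.
New steady state M_∞ = F₁/k = F₁·τ = 0.05617 × 53.00 = 2.9768 kg/m².
M(t) = M_∞ + (M₀ − M_∞)·e^(−t/τ); t/τ = 74.2/53.00 = 1.400, so e^(−t/τ) = 0.2466.
M(t) = 2.9768 − 1.323 × 0.2466 = 2.6506 kg/m².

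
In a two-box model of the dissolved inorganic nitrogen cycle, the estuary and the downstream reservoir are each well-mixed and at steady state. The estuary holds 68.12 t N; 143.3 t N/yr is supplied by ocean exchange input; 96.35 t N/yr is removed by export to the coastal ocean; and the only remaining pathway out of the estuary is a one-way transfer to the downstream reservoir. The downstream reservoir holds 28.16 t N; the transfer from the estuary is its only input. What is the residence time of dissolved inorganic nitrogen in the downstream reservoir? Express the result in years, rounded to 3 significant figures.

Balance the estuary: ΣF_in = 143.30 t N/yr.
Transfer to the downstream reservoir = ΣF_in − (96.35) = 46.950 t N/yr.
At steady state the output of the downstream reservoir equals its input, 46.950 t N/yr.
τ = M / F = 28.16 / 46.950 = 0.5998 yr.

0.600 yr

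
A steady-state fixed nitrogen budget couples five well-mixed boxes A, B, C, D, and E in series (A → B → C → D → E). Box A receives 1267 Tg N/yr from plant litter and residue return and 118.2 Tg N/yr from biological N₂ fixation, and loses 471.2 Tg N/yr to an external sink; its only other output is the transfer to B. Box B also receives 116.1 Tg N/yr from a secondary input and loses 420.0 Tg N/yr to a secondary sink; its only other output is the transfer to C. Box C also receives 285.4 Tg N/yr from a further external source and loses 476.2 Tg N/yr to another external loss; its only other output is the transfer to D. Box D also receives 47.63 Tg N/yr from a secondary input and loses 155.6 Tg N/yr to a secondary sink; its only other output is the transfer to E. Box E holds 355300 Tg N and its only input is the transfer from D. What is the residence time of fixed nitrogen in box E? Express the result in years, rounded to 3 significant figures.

1140 yr

Box A: F(A→B) = (1267 + 118.2) − 471.2 = 914.00 Tg N/yr.
Box B: F(B→C) = (914.00 + 116.1) − 420.0 = 610.10 Tg N/yr.
Box C: F(C→D) = (610.10 + 285.4) − 476.2 = 419.30 Tg N/yr.
Box D: F(D→E) = (419.30 + 47.63) − 155.6 = 311.33 Tg N/yr.
Box E throughput = its input = 311.33 Tg N/yr; τ = 355300 / 311.33 = 1141 yr.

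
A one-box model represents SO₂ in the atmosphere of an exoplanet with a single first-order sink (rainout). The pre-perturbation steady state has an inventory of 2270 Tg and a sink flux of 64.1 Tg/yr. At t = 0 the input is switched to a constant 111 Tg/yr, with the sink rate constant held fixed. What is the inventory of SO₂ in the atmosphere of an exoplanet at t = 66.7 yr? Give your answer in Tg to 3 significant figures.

3680 Tg

The sink rate constant is k = F₀/M₀ = 64.1/2270 = 0.02824 yr⁻¹.
Solving dM/dt = F₁ − kM with M(0) = M₀ gives M(t) = F₁/k + (M₀ − F₁/k)·e^(−kt).
F₁/k = 111/0.02824 = 3930.9 Tg; kt = 0.02824 × 66.7 = 1.883, e^(−kt) = 0.1521.
M(66.7) = 3930.9 + (2270 − 3930.9) × 0.1521 = 3930.9 − 252.6 = 3678.3 Tg.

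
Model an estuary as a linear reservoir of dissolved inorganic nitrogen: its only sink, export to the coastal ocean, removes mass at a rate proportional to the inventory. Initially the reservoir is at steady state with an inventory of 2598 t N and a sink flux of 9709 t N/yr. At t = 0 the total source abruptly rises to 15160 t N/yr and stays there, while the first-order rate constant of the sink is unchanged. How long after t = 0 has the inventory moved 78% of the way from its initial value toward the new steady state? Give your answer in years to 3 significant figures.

0.405 yr

τ = M₀/F₀ = 2598/9709 = 0.2676 yr.
The remaining gap fraction is e^(−t/τ); 78% covered ⇒ e^(−t/τ) = 0.220.
t = −τ ln(0.220) = 0.2676 × 1.514 = 0.4052 yr.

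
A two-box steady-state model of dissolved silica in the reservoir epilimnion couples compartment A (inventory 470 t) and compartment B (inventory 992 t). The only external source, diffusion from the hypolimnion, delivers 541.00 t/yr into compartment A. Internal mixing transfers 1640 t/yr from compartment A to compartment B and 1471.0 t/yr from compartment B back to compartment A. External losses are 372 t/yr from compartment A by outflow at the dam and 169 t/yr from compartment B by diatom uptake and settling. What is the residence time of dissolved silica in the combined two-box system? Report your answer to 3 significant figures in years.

2.70 yr

Residence time in the combined system uses the total inventory and the total *external* removal — internal exchanges between the two boxes cancel.
M_total = 470 + 992 = 1462.0 t.
ΣF_external_out = 372 + 169 = 541.00 t/yr.
τ = M_total / ΣF_ext = 1462.0 / 541.00 = 2.702 yr.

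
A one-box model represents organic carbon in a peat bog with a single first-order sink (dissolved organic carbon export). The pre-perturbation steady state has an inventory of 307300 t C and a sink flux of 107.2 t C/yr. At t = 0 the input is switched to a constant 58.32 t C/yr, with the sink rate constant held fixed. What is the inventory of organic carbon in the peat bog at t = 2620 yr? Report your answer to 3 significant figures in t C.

223000 t C

Residence time τ = M₀/F₀ = 2867 yr. The eventual steady state is M_∞ = M₀·(F₁/F₀) = 307300 × 58.32/107.2 = 167180 t C.
The anomaly ΔM(t) = M(t) − M_∞ decays as ΔM₀·e^(−t/τ) with ΔM₀ = 307300 − 167180 = 140100 t C.
At t = 2620 yr, e^(−t/τ) = e^(−0.9140) = 0.4009, so ΔM = 56180 t C and M = 167180 + 56180 = 223360 t C.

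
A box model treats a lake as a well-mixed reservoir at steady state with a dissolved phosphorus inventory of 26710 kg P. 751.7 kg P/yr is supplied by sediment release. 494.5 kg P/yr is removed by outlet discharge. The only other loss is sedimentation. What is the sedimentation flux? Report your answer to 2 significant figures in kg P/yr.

260 kg P/yr

At steady state ΣF_in = ΣF_out.
ΣF_in = 751.70 kg P/yr.
Sedimentation flux = ΣF_in − (494.5) = 751.70 − 494.5 = 257.2 kg P/yr.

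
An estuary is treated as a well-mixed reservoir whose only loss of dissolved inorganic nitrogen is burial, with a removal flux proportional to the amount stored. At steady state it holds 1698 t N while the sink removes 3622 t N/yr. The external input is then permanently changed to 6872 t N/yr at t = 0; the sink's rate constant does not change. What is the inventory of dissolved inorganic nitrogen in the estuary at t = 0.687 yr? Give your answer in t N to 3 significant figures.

Residence time τ = M₀/F₀ = 0.4688 yr. The eventual steady state is M_∞ = M₀·(F₁/F₀) = 1698 × 6872/3622 = 3221.6 t N.
The anomaly ΔM(t) = M(t) − M_∞ decays as ΔM₀·e^(−t/τ) with ΔM₀ = 1698 − 3221.6 = −1524 t N.
At t = 0.687 yr, e^(−t/τ) = e^(−1.465) = 0.2310, so ΔM = −351.9 t N and M = 3221.6 − 351.9 = 2869.7 t N.

2870 t N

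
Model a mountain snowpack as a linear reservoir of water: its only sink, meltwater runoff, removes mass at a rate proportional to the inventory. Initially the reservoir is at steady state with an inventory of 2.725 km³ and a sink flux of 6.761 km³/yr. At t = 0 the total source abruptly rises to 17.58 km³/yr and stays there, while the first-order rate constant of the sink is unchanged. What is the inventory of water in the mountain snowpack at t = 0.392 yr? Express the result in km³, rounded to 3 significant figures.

5.44 km³

Residence time τ = M₀/F₀ = 0.4030 yr. The eventual steady state is M_∞ = M₀·(F₁/F₀) = 2.725 × 17.58/6.761 = 7.0856 km³.
The anomaly ΔM(t) = M(t) − M_∞ decays as ΔM₀·e^(−t/τ) with ΔM₀ = 2.725 − 7.0856 = −4.361 km³.
At t = 0.392 yr, e^(−t/τ) = e^(−0.9726) = 0.3781, so ΔM = −1.649 km³ and M = 7.0856 − 1.649 = 5.4368 km³.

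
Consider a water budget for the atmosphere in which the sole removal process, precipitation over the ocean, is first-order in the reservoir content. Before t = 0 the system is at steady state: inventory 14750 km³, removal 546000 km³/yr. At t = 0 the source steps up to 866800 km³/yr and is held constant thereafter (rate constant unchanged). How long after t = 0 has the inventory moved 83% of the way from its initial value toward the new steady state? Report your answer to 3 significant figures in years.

τ = M₀/F₀ = 14750/546000 = 0.02701 yr.
The remaining gap fraction is e^(−t/τ); 83% covered ⇒ e^(−t/τ) = 0.170.
t = −τ ln(0.170) = 0.02701 × 1.772 = 0.04787 yr.

0.0479 yr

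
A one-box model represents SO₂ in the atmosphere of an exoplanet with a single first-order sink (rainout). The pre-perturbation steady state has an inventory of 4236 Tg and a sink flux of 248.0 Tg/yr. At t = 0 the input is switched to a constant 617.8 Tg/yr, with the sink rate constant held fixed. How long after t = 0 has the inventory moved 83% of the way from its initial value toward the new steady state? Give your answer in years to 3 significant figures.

τ = M₀/F₀ = 4236/248.0 = 17.08 yr.
The remaining gap fraction is e^(−t/τ); 83% covered ⇒ e^(−t/τ) = 0.170.
t = −τ ln(0.170) = 17.08 × 1.772 = 30.27 yr.

30.3 yr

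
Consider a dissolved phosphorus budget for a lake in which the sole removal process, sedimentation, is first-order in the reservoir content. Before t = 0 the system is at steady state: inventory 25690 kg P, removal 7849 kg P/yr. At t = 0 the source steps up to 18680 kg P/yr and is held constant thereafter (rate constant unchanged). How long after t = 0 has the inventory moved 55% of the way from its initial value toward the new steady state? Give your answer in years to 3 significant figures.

τ = M₀/F₀ = 25690/7849 = 3.273 yr.
The remaining gap fraction is e^(−t/τ); 55% covered ⇒ e^(−t/τ) = 0.450.
t = −τ ln(0.450) = 3.273 × 0.7985 = 2.614 yr.

2.61 yr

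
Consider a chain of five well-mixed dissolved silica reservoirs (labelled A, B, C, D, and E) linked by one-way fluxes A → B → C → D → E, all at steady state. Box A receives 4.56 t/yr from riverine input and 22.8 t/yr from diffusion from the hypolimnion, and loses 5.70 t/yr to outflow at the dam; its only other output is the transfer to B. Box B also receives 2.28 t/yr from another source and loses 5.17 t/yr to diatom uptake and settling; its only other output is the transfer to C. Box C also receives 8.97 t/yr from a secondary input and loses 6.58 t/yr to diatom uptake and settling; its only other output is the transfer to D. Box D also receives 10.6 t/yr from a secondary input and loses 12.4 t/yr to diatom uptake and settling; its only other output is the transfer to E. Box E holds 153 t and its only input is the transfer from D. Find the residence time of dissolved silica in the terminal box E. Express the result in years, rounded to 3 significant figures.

7.90 yr

Box A: F(A→B) = (4.56 + 22.8) − 5.70 = 21.660 t/yr.
Box B: F(B→C) = (21.660 + 2.28) − 5.17 = 18.770 t/yr.
Box C: F(C→D) = (18.770 + 8.97) − 6.58 = 21.160 t/yr.
Box D: F(D→E) = (21.160 + 10.6) − 12.4 = 19.360 t/yr.
Box E throughput = its input = 19.360 t/yr; τ = 153 / 19.360 = 7.903 yr.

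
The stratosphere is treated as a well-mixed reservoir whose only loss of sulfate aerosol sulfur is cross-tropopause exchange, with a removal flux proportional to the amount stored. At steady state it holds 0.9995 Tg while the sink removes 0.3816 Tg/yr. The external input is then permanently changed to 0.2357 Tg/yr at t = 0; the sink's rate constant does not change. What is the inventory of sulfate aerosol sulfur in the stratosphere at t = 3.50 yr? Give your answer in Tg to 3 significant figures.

0.718 Tg

τ = M₀/F₀ = 0.9995/0.3816 = 2.619 yr; rate constant k = 1/τ.
New steady state M_∞ = F₁/k = F₁·τ = 0.2357 × 2.619 = 0.61735 Tg.
M(t) = M_∞ + (M₀ − M_∞)·e^(−t/τ); t/τ = 3.50/2.619 = 1.336, so e^(−t/τ) = 0.2628.
M(t) = 0.61735 + 0.3821 × 0.2628 = 0.71779 Tg.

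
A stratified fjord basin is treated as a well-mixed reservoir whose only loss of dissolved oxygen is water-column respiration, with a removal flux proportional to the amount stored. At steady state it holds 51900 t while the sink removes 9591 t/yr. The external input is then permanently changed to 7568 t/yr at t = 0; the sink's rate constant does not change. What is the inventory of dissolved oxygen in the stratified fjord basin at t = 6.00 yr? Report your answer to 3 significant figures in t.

τ = M₀/F₀ = 51900/9591 = 5.411 yr; rate constant k = 1/τ.
New steady state M_∞ = F₁/k = F₁·τ = 7568 × 5.411 = 40953 t.
M(t) = M_∞ + (M₀ − M_∞)·e^(−t/τ); t/τ = 6.00/5.411 = 1.109, so e^(−t/τ) = 0.3300.
M(t) = 40953 + 10950 × 0.3300 = 44565 t.

44600 t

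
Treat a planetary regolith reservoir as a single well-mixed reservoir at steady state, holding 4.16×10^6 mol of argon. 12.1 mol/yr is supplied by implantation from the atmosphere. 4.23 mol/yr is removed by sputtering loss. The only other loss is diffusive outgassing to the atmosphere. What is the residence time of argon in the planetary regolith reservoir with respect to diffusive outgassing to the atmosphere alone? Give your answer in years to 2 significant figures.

530000 yr

At steady state ΣF_in = ΣF_out.
ΣF_in = 12.100 mol/yr.
Diffusive outgassing to the atmosphere flux = ΣF_in − (4.23) = 12.100 − 4.230 = 7.870 mol/yr.
τ = M / F = 4.16×10^6 / 7.870 = 528600 yr.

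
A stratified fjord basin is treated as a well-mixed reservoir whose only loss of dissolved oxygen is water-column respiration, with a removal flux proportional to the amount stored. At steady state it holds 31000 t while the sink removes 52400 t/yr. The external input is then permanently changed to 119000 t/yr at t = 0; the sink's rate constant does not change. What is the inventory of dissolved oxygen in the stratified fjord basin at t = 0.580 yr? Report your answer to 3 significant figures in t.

The sink rate constant is k = F₀/M₀ = 52400/31000 = 1.690 yr⁻¹.
Solving dM/dt = F₁ − kM with M(0) = M₀ gives M(t) = F₁/k + (M₀ − F₁/k)·e^(−kt).
F₁/k = 119000/1.690 = 70401 t; kt = 1.690 × 0.580 = 0.9804, e^(−kt) = 0.3752.
M(0.580) = 70401 + (31000 − 70401) × 0.3752 = 70401 − 14780 = 55619 t.

55600 t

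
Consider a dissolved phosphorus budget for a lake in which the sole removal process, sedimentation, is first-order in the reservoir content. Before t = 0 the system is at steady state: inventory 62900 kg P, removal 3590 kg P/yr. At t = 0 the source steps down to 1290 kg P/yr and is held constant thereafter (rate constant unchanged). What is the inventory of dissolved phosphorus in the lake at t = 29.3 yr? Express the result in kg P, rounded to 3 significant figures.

The sink rate constant is k = F₀/M₀ = 3590/62900 = 0.05707 yr⁻¹.
Solving dM/dt = F₁ − kM with M(0) = M₀ gives M(t) = F₁/k + (M₀ − F₁/k)·e^(−kt).
F₁/k = 1290/0.05707 = 22602 kg P; kt = 0.05707 × 29.3 = 1.672, e^(−kt) = 0.1878.
M(29.3) = 22602 + (62900 − 22602) × 0.1878 = 22602 + 7569 = 30171 kg P.

30200 kg P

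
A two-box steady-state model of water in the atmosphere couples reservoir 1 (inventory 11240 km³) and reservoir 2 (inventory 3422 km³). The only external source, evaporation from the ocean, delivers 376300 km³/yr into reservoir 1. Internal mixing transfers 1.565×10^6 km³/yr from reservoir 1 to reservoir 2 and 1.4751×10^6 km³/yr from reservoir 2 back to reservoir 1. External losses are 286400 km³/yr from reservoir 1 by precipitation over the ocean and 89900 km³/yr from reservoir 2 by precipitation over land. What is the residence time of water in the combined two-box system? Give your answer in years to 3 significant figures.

Treat the two boxes together as one reservoir: the mixing fluxes between them are internal recycling, so τ = ΣM / Σ(external losses).
M_total = 11240 + 3422 = 14662 km³.
ΣF_external_out = 286400 + 89900 = 376300 km³/yr.
τ = M_total / ΣF_ext = 14662 / 376300 = 0.03896 yr.

0.0390 yr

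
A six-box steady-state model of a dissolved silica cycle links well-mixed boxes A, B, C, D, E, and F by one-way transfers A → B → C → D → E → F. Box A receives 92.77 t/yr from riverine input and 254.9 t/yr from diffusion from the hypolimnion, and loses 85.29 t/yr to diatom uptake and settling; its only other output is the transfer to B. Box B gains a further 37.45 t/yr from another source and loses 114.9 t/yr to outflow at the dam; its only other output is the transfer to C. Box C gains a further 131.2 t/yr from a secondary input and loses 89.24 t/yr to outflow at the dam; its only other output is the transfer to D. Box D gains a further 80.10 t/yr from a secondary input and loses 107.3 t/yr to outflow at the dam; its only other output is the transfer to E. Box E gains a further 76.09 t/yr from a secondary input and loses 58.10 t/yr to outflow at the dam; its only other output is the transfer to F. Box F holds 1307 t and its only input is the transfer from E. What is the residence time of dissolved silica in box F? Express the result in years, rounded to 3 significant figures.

6.00 yr

Box A: F(A→B) = (92.77 + 254.9) − 85.29 = 262.38 t/yr.
Box B: F(B→C) = (262.38 + 37.45) − 114.9 = 184.93 t/yr.
Box C: F(C→D) = (184.93 + 131.2) − 89.24 = 226.89 t/yr.
Box D: F(D→E) = (226.89 + 80.10) − 107.3 = 199.69 t/yr.
Box E: F(E→F) = (199.69 + 76.09) − 58.10 = 217.68 t/yr.
Box F throughput = its input = 217.68 t/yr; τ = 1307 / 217.68 = 6.004 yr.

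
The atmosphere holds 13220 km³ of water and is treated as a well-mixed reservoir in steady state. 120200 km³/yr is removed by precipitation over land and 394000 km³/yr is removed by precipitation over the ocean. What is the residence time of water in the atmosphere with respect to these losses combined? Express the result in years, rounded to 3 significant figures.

0.0257 yr

Total removal = 120200 + 394000 = 514200 km³/yr.
τ = M / ΣF_out = 13220 / 514200 = 0.02571 yr.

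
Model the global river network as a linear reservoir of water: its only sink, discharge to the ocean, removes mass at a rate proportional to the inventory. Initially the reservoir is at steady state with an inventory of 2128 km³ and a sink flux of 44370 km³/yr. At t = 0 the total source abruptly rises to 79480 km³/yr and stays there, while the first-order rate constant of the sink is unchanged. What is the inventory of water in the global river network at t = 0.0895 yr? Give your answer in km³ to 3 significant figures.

3550 km³

Residence time τ = M₀/F₀ = 0.04796 yr. The eventual steady state is M_∞ = M₀·(F₁/F₀) = 2128 × 79480/44370 = 3811.9 km³.
The anomaly ΔM(t) = M(t) − M_∞ decays as ΔM₀·e^(−t/τ) with ΔM₀ = 2128 − 3811.9 = −1684 km³.
At t = 0.0895 yr, e^(−t/τ) = e^(−1.866) = 0.1547, so ΔM = −260.5 km³ and M = 3811.9 − 260.5 = 3551.4 km³.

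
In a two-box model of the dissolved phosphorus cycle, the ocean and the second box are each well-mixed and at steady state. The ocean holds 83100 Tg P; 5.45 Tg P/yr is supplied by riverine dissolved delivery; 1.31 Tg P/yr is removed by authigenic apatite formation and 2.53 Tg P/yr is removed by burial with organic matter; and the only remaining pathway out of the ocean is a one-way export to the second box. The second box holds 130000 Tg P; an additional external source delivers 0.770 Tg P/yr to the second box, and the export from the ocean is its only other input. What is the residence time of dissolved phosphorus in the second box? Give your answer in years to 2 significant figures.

55000 yr

Balance the ocean: ΣF_in = 5.4500 Tg P/yr.
Export to the second box = ΣF_in − (1.31 + 2.53) = 1.6100 Tg P/yr.
Total input to the second box = 1.6100 + 0.770 = 2.3800 Tg P/yr; at steady state this equals its total output.
τ = M / F = 130000 / 2.3800 = 54620 yr.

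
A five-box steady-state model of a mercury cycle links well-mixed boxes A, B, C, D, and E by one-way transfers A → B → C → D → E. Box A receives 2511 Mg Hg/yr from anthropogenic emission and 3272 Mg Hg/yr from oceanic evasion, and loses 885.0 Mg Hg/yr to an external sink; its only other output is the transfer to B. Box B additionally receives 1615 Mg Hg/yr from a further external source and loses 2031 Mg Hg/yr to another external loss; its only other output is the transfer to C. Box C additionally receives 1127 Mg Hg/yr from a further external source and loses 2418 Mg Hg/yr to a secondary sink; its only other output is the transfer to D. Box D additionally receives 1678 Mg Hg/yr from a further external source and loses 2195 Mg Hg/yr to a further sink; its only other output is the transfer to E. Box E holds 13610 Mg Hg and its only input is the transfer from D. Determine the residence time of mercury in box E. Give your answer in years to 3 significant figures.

Box A: F(A→B) = (2511 + 3272) − 885.0 = 4898.0 Mg Hg/yr.
Box B: F(B→C) = (4898.0 + 1615) − 2031 = 4482.0 Mg Hg/yr.
Box C: F(C→D) = (4482.0 + 1127) − 2418 = 3191.0 Mg Hg/yr.
Box D: F(D→E) = (3191.0 + 1678) − 2195 = 2674.0 Mg Hg/yr.
Box E throughput = its input = 2674.0 Mg Hg/yr; τ = 13610 / 2674.0 = 5.090 yr.

5.09 yr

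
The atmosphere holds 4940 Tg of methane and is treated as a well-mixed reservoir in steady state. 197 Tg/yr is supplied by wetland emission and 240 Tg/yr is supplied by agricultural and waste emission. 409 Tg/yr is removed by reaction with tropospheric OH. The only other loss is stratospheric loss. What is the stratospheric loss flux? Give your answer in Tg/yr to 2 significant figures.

At steady state ΣF_in = ΣF_out.
ΣF_in = 197 + 240 = 437.00 Tg/yr.
Stratospheric loss flux = ΣF_in − (409) = 437.00 − 409.0 = 28.00 Tg/yr.

28 Tg/yr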